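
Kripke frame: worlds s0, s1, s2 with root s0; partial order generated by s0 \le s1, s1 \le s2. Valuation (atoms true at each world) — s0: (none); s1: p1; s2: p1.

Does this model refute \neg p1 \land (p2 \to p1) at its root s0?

s0 \nVdash \neg p1 \land (p2 \to p1) since s0 fails \neg p1.
So the root s0 does not force \neg p1 \land (p2 \to p1); the model is a countermodel.

Yes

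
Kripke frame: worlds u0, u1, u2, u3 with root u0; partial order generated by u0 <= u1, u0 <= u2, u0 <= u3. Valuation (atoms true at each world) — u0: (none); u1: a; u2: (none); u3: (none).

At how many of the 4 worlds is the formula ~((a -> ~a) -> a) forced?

u0: does not force it — u0 ||-/- ~((a -> ~a) -> a) since u1 is accessible from u0 and u1 ||- (a -> ~a) -> a.
u1: does not force it — u1 ||-/- ~((a -> ~a) -> a) since u1 is accessible from u1 and u1 ||- (a -> ~a) -> a.
u2: forces it.
u3: forces it.
Worlds forcing the formula: {u2, u3}.

2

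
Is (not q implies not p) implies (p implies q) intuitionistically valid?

This is the converse of contraposition, which is not intuitionistically valid.
A Kripke countermodel: worlds a, b; order generated by a <= b; atoms true at each world — a:{p}; b:{p,q}.
a does not force (not q implies not p) implies (p implies q): already at a itself, a forces not q implies not p but a does not force p implies q.
a does not force p implies q: already at a itself, a forces p but a does not force q.
a lacks atom q, so a does not force q.
So the root a does not force the formula.

No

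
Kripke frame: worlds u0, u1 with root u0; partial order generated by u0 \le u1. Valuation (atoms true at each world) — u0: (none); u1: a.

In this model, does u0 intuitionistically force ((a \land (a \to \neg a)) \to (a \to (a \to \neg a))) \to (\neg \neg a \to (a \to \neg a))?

u0 \nVdash ((a \land (a \to \neg a)) \to (a \to (a \to \neg a))) \to (\neg \neg a \to (a \to \neg a)): already at u0 itself, u0 \Vdash (a \land (a \to \neg a)) \to (a \to (a \to \neg a)) but u0 \nVdash \neg \neg a \to (a \to \neg a).
u0 \nVdash \neg \neg a \to (a \to \neg a): already at u0 itself, u0 \Vdash \neg \neg a but u0 \nVdash a \to \neg a.
u0 \nVdash a \to \neg a: at the accessible world u1, u1 \Vdash a but u1 \nVdash \neg a.
u1 \nVdash \neg a since u1 is accessible from u1 and u1 \Vdash a.

No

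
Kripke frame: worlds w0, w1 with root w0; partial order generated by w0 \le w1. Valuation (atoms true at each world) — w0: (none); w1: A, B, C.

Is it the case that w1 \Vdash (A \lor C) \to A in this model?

Yes

w1 \Vdash (A \lor C) \to A: every world accessible from w1 that forces A \lor C (namely w1) also forces A.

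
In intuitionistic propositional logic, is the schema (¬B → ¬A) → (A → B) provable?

This is the converse of contraposition, which is not intuitionistically valid.
A Kripke countermodel: worlds u, v; order generated by u ≤ v; atoms true at each world — u:{A}; v:{A,B}.
u ⊮ (¬B → ¬A) → (A → B): already at u itself, u ⊩ ¬B → ¬A but u ⊮ A → B.
u ⊮ A → B: already at u itself, u ⊩ A but u ⊮ B.
u lacks atom B, so u ⊮ B.
So the root u does not force the formula.

No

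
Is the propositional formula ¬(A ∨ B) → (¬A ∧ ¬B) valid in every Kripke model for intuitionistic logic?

Yes

This is a constructively valid De Morgan direction (negated disjunction to conjunction of negations), which is intuitionistically derivable.
From ¬(A ∨ B): if A held then A ∨ B would, contradiction — so ¬A; similarly ¬B.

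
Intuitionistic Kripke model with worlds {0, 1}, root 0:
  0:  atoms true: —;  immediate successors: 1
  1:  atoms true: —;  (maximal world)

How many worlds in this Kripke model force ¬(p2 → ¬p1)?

0

0: does not force it — 0 ⊮ ¬(p2 → ¬p1) since 0 is accessible from 0 and 0 ⊩ p2 → ¬p1.
1: does not force it.
Worlds forcing the formula: { }.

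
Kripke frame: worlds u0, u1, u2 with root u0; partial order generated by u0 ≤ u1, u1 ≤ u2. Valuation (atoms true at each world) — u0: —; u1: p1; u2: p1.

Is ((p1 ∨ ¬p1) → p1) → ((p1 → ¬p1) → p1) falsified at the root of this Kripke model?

u0 ⊩ ((p1 ∨ ¬p1) → p1) → ((p1 → ¬p1) → p1): every world accessible from u0 that forces (p1 ∨ ¬p1) → p1 (namely u0, u1, u2) also forces (p1 → ¬p1) → p1.
So the root u0 forces ((p1 ∨ ¬p1) → p1) → ((p1 → ¬p1) → p1); the model is not a countermodel.

No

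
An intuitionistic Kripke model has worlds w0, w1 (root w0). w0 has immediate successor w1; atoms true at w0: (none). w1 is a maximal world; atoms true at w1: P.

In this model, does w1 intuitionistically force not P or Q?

w1 does not force not P or Q: neither disjunct is forced at w1.
w1 does not force not P since w1 is accessible from w1 and w1 forces P.

No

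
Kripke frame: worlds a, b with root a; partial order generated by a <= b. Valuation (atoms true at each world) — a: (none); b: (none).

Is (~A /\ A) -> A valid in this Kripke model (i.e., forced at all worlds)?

a ||- (~A /\ A) -> A vacuously: no world accessible from a forces the antecedent ~A /\ A.
Since the root a forces (~A /\ A) -> A and forcing is persistent (monotone upward), every world forces it.

Yes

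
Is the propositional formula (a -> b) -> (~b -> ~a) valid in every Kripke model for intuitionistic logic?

This is the forward direction of contraposition, which is intuitionistically derivable.
Assume a -> b and ~b. If a held then b would follow, contradicting ~b; so ~a.

Yes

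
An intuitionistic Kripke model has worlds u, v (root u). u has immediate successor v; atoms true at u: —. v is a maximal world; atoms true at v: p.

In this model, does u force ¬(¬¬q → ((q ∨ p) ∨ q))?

u ⊮ ¬(¬¬q → ((q ∨ p) ∨ q)) since u is accessible from u and u ⊩ ¬¬q → ((q ∨ p) ∨ q).
u ⊩ ¬¬q → ((q ∨ p) ∨ q) vacuously: no world accessible from u forces the antecedent ¬¬q.

No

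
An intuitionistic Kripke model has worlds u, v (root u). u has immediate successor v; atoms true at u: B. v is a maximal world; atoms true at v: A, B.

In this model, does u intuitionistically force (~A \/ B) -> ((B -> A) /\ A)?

No

u ||-/- (~A \/ B) -> ((B -> A) /\ A): already at u itself, u ||- ~A \/ B but u ||-/- (B -> A) /\ A.
u ||-/- (B -> A) /\ A since u fails B -> A.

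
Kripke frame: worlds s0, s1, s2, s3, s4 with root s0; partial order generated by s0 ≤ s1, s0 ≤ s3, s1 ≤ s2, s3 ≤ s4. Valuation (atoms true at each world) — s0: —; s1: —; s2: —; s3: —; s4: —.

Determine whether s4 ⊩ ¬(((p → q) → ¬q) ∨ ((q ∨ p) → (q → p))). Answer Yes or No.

s4 ⊮ ¬(((p → q) → ¬q) ∨ ((q ∨ p) → (q → p))) since s4 is accessible from s4 and s4 ⊩ ((p → q) → ¬q) ∨ ((q ∨ p) → (q → p)).
s4 ⊩ ((p → q) → ¬q) ∨ ((q ∨ p) → (q → p)) via the disjunct (p → q) → ¬q.

No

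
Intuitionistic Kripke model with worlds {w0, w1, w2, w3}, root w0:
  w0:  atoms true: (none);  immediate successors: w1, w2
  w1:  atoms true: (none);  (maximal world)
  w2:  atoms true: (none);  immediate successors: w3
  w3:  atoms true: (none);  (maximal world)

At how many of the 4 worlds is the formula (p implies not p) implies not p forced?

4

w0: forces it.
w1: forces it.
w2: forces it.
w3: forces it.
Worlds forcing the formula: {w0, w1, w2, w3}.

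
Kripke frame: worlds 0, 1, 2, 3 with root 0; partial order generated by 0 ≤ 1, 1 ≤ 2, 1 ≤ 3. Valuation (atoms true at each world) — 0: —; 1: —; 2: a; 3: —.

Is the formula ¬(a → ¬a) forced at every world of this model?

No

Not every world: 0 ⊮ ¬(a → ¬a).
0 ⊮ ¬(a → ¬a) since 3 is accessible from 0 and 3 ⊩ a → ¬a.
3 ⊩ a → ¬a vacuously: no world accessible from 3 forces the antecedent a.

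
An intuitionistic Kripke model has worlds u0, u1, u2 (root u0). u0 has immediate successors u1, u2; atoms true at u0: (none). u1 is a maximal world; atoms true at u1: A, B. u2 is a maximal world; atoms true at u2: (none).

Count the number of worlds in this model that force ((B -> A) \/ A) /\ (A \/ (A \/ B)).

1

u0: does not force it — u0 ||-/- ((B -> A) \/ A) /\ (A \/ (A \/ B)) since u0 fails A \/ (A \/ B).
u1: forces it.
u2: does not force it — u2 ||-/- ((B -> A) \/ A) /\ (A \/ (A \/ B)) since u2 fails A \/ (A \/ B).
Worlds forcing the formula: {u1}.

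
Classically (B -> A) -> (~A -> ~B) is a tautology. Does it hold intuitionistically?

This is the forward direction of contraposition, which is intuitionistically derivable.
Assume B -> A and ~A. If B held then A would follow, contradicting ~A; so ~B.

Yes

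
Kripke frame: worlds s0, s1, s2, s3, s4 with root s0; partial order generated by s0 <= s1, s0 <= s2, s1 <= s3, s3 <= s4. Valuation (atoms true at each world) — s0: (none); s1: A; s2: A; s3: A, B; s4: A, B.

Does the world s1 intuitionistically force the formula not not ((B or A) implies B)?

s1 forces not not ((B or A) implies B): no world accessible from s1 forces not ((B or A) implies B).

Yes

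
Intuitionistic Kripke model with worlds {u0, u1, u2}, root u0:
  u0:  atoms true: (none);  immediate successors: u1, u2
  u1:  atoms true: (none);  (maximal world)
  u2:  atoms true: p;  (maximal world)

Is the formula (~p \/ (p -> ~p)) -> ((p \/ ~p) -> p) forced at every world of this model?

Not every world: u0 ||-/- (~p \/ (p -> ~p)) -> ((p \/ ~p) -> p).
u0 ||-/- (~p \/ (p -> ~p)) -> ((p \/ ~p) -> p): at the accessible world u1, u1 ||- ~p \/ (p -> ~p) but u1 ||-/- (p \/ ~p) -> p.
u1 ||-/- (p \/ ~p) -> p: already at u1 itself, u1 ||- p \/ ~p but u1 ||-/- p.

No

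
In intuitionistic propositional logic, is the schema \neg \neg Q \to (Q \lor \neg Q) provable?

No

This is a variant of double-negation elimination (deriving excluded middle from double negation), which is not intuitionistically valid.
A Kripke countermodel: worlds a, b; order generated by a \le b; atoms true at each world — a:{}; b:{Q}.
a \nVdash \neg \neg Q \to (Q \lor \neg Q): already at a itself, a \Vdash \neg \neg Q but a \nVdash Q \lor \neg Q.
a \nVdash Q \lor \neg Q: neither disjunct is forced at a.
a lacks atom Q, so a \nVdash Q.
So the root a does not force the formula.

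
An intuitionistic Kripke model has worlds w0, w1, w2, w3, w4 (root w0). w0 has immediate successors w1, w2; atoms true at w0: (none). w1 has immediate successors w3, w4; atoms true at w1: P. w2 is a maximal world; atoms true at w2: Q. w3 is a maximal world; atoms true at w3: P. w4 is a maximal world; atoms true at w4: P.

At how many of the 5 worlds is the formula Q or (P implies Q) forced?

1

w0: does not force it — w0 does not force Q or (P implies Q): neither disjunct is forced at w0.
w1: does not force it — w1 does not force Q or (P implies Q): neither disjunct is forced at w1.
w2: forces it.
w3: does not force it — w3 does not force Q or (P implies Q): neither disjunct is forced at w3.
w4: does not force it.
Worlds forcing the formula: {w2}.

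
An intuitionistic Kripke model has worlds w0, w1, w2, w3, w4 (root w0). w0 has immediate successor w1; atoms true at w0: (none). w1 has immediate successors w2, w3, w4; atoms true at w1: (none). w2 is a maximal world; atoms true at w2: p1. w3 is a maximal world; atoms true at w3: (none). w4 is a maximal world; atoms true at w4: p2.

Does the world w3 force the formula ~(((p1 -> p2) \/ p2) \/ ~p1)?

w3 ||-/- ~(((p1 -> p2) \/ p2) \/ ~p1) since w3 is accessible from w3 and w3 ||- ((p1 -> p2) \/ p2) \/ ~p1.
w3 ||- ((p1 -> p2) \/ p2) \/ ~p1 via the disjunct (p1 -> p2) \/ p2.

No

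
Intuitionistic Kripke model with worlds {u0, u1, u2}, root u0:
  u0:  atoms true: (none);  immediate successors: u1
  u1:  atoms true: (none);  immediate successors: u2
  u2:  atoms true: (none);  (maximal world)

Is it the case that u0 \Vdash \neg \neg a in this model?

No

u0 \nVdash \neg \neg a since u0 is accessible from u0 and u0 \Vdash \neg a.
u0 \Vdash \neg a: no world accessible from u0 forces a.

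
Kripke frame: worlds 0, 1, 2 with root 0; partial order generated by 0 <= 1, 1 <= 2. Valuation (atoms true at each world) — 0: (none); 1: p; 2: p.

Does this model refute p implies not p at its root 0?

0 does not force p implies not p: at the accessible world 1, 1 forces p but 1 does not force not p.
1 does not force not p since 1 is accessible from 1 and 1 forces p.
So the root 0 does not force p implies not p; the model is a countermodel.

Yes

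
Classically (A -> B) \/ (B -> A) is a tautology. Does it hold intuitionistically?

No

This is the Gödel–Dummett linearity axiom, which is not intuitionistically valid.
A Kripke countermodel: worlds s0, s1, s2; order generated by s0 <= s1, s0 <= s2; atoms true at each world — s0:{}; s1:{A}; s2:{B}.
s0 ||-/- (A -> B) \/ (B -> A): neither disjunct is forced at s0.
s0 ||-/- A -> B: at the accessible world s1, s1 ||- A but s1 ||-/- B.
s1 lacks atom B, so s1 ||-/- B.
So the root s0 does not force the formula.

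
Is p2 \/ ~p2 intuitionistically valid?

No

This is the law of excluded middle, which is not intuitionistically valid.
A Kripke countermodel: worlds u0, u1; order generated by u0 <= u1; atoms true at each world — u0:{}; u1:{p2}.
u0 ||-/- p2 \/ ~p2: neither disjunct is forced at u0.
u0 lacks atom p2, so u0 ||-/- p2.
So the root u0 does not force the formula.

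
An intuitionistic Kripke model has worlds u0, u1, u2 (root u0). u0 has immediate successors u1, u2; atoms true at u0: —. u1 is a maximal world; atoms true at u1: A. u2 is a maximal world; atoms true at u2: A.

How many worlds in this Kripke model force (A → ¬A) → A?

u0: forces it.
u1: forces it.
u2: forces it.
Worlds forcing the formula: {u0, u1, u2}.

3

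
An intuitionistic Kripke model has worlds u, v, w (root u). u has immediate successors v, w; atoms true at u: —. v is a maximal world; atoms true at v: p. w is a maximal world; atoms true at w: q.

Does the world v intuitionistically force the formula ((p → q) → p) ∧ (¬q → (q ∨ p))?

Yes

v ⊩ ((p → q) → p) ∧ (¬q → (q ∨ p)) since v forces both conjuncts.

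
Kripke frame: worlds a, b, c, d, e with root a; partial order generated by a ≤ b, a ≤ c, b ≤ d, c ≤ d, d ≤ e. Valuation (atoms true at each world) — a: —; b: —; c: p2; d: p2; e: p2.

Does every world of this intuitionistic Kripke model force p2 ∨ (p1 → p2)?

a ⊩ p2 ∨ (p1 → p2) via the disjunct p1 → p2.
Since the root a forces p2 ∨ (p1 → p2) and forcing is persistent (monotone upward), every world forces it.

Yes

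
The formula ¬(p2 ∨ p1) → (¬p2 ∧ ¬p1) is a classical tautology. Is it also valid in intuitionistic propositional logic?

Yes

This is a constructively valid De Morgan direction (negated disjunction to conjunction of negations), which is intuitionistically derivable.
From ¬(p2 ∨ p1): if p2 held then p2 ∨ p1 would, contradiction — so ¬p2; similarly ¬p1.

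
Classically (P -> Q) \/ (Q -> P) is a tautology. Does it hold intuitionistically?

This is the Gödel–Dummett linearity axiom, which is not intuitionistically valid.
A Kripke countermodel: worlds w0, w1, w2; order generated by w0 <= w1, w0 <= w2; atoms true at each world — w0:{}; w1:{P}; w2:{Q}.
w0 ||-/- (P -> Q) \/ (Q -> P): neither disjunct is forced at w0.
w0 ||-/- P -> Q: at the accessible world w1, w1 ||- P but w1 ||-/- Q.
w1 lacks atom Q, so w1 ||-/- Q.
So the root w0 does not force the formula.

No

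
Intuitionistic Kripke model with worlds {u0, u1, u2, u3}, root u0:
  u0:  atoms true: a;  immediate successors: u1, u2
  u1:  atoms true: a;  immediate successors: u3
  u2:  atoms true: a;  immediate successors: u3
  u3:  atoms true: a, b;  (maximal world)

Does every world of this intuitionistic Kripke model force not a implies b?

Yes

u0 forces not a implies b vacuously: no world accessible from u0 forces the antecedent not a.
Since the root u0 forces not a implies b and forcing is persistent (monotone upward), every world forces it.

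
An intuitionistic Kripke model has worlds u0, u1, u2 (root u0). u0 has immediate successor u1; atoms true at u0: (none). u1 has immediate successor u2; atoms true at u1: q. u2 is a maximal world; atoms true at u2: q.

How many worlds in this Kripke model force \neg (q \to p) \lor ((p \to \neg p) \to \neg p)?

u0: forces it.
u1: forces it.
u2: forces it.
Worlds forcing the formula: {u0, u1, u2}.

3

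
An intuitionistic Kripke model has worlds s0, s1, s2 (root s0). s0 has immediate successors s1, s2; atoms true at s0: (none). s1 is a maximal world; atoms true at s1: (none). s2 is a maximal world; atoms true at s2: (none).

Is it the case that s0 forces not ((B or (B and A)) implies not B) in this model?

s0 does not force not ((B or (B and A)) implies not B) since s0 is accessible from s0 and s0 forces (B or (B and A)) implies not B.
s0 forces (B or (B and A)) implies not B vacuously: no world accessible from s0 forces the antecedent B or (B and A).

No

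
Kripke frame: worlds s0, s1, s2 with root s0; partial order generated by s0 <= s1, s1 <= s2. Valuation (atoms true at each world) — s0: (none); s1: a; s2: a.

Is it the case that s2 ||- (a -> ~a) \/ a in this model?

s2 ||- (a -> ~a) \/ a via the disjunct a.

Yes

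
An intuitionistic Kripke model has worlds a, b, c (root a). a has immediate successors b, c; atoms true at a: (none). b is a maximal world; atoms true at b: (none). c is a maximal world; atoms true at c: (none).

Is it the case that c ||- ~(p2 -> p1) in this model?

No

c ||-/- ~(p2 -> p1) since c is accessible from c and c ||- p2 -> p1.
c ||- p2 -> p1 vacuously: no world accessible from c forces the antecedent p2.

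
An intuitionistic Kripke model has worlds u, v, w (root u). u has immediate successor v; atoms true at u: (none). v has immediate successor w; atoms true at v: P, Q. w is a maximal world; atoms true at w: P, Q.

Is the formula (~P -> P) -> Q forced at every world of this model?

No

Not every world: u ||-/- (~P -> P) -> Q.
u ||-/- (~P -> P) -> Q: already at u itself, u ||- ~P -> P but u ||-/- Q.
u lacks atom Q, so u ||-/- Q.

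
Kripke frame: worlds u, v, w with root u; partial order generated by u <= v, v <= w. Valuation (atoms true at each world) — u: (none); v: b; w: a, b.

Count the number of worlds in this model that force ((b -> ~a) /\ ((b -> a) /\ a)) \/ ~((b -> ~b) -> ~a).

u: does not force it — u ||-/- ((b -> ~a) /\ ((b -> a) /\ a)) \/ ~((b -> ~b) -> ~a): neither disjunct is forced at u.
v: does not force it — v ||-/- ((b -> ~a) /\ ((b -> a) /\ a)) \/ ~((b -> ~b) -> ~a): neither disjunct is forced at v.
w: does not force it — w ||-/- ((b -> ~a) /\ ((b -> a) /\ a)) \/ ~((b -> ~b) -> ~a): neither disjunct is forced at w.
Worlds forcing the formula: { }.

0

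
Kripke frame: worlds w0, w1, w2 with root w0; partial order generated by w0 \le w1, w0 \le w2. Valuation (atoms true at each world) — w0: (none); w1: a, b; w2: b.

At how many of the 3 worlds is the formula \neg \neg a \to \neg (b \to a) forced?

1

w0: does not force it — w0 \nVdash \neg \neg a \to \neg (b \to a): at the accessible world w1, w1 \Vdash \neg \neg a but w1 \nVdash \neg (b \to a).
w1: does not force it — w1 \nVdash \neg \neg a \to \neg (b \to a): already at w1 itself, w1 \Vdash \neg \neg a but w1 \nVdash \neg (b \to a).
w2: forces it.
Worlds forcing the formula: {w2}.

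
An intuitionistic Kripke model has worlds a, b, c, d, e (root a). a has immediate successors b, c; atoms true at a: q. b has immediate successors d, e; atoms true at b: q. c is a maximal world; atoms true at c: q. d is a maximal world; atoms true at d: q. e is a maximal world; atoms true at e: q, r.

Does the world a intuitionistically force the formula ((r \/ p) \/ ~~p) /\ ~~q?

a ||-/- ((r \/ p) \/ ~~p) /\ ~~q since a fails (r \/ p) \/ ~~p.

No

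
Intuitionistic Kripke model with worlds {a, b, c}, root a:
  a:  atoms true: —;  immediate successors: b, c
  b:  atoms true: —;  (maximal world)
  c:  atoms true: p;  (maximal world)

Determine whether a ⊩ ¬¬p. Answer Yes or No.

a ⊮ ¬¬p since b is accessible from a and b ⊩ ¬p.
b ⊩ ¬p: no world accessible from b forces p.

No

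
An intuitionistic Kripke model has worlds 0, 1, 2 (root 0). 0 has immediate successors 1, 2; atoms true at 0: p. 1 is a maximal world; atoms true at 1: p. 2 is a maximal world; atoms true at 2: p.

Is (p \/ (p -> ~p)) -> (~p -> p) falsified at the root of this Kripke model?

0 ||- (p \/ (p -> ~p)) -> (~p -> p): every world accessible from 0 that forces p \/ (p -> ~p) (namely 0, 1, 2) also forces ~p -> p.
So the root 0 forces (p \/ (p -> ~p)) -> (~p -> p); the model is not a countermodel.

No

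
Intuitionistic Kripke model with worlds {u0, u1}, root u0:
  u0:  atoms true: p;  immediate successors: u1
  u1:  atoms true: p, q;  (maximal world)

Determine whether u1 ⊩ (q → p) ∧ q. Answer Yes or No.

u1 ⊩ (q → p) ∧ q since u1 forces both conjuncts.

Yes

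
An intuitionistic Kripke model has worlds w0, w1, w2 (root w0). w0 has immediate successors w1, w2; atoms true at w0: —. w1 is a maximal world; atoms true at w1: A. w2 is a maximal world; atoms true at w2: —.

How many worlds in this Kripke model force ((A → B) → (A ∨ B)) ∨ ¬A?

2

w0: does not force it — w0 ⊮ ((A → B) → (A ∨ B)) ∨ ¬A: neither disjunct is forced at w0.
w1: forces it.
w2: forces it.
Worlds forcing the formula: {w1, w2}.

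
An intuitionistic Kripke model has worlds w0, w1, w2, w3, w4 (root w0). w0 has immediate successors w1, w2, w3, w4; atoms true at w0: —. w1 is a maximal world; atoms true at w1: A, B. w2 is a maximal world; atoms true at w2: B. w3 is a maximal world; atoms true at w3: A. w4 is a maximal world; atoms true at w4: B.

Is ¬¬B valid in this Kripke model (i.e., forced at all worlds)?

No

Not every world: w0 ⊮ ¬¬B.
w0 ⊮ ¬¬B since w3 is accessible from w0 and w3 ⊩ ¬B.
w3 ⊩ ¬B: no world accessible from w3 forces B.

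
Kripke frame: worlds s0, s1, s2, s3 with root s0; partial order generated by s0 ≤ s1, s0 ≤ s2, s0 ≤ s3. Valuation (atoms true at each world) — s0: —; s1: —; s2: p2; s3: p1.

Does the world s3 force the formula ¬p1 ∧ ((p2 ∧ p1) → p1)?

No

s3 ⊮ ¬p1 ∧ ((p2 ∧ p1) → p1) since s3 fails ¬p1.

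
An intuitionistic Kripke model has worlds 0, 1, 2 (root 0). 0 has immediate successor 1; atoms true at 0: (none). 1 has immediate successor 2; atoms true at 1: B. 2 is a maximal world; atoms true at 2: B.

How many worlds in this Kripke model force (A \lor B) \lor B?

0: does not force it — 0 \nVdash (A \lor B) \lor B: neither disjunct is forced at 0.
1: forces it.
2: forces it.
Worlds forcing the formula: {1, 2}.

2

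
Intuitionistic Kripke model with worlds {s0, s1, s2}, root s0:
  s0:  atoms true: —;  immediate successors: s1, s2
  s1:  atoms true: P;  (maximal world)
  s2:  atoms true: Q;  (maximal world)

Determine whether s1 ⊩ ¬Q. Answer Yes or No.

s1 ⊩ ¬Q: no world accessible from s1 forces Q.

Yes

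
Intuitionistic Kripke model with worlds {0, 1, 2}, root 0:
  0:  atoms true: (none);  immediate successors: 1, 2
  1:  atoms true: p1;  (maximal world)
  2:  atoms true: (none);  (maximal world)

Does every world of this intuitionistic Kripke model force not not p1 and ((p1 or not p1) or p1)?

Not every world: 0 does not force not not p1 and ((p1 or not p1) or p1).
0 does not force not not p1 and ((p1 or not p1) or p1) since 0 fails not not p1.

No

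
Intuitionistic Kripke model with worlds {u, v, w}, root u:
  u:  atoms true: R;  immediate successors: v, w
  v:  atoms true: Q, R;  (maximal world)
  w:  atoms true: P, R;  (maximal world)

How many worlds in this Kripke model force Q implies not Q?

1

u: does not force it — u does not force Q implies not Q: at the accessible world v, v forces Q but v does not force not Q.
v: does not force it.
w: forces it.
Worlds forcing the formula: {w}.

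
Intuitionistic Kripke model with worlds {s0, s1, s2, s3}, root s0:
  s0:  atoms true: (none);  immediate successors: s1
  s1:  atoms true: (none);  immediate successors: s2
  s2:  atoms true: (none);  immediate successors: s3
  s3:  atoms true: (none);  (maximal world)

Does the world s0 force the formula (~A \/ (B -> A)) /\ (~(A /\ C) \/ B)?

Yes

s0 ||- (~A \/ (B -> A)) /\ (~(A /\ C) \/ B) since s0 forces both conjuncts.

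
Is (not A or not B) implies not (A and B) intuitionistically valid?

Yes

This is a constructively valid De Morgan direction (disjunction of negations to negated conjunction), which is intuitionistically derivable.
If not A holds at a world then no accessible world forces A, hence none forces A and B; likewise for not B.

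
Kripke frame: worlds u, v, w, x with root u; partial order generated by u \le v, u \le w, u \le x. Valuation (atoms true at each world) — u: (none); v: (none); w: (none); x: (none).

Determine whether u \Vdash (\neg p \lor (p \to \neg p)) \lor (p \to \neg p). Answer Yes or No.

u \Vdash (\neg p \lor (p \to \neg p)) \lor (p \to \neg p) via the disjunct \neg p \lor (p \to \neg p).

Yes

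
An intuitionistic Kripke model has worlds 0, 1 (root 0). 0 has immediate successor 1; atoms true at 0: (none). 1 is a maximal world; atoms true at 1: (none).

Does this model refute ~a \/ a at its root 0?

0 ||- ~a \/ a via the disjunct ~a.
So the root 0 forces ~a \/ a; the model is not a countermodel.

No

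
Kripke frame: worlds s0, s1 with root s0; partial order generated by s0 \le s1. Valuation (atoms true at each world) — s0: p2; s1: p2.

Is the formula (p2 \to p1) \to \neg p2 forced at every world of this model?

s0 \Vdash (p2 \to p1) \to \neg p2 vacuously: no world accessible from s0 forces the antecedent p2 \to p1.
Since the root s0 forces (p2 \to p1) \to \neg p2 and forcing is persistent (monotone upward), every world forces it.

Yes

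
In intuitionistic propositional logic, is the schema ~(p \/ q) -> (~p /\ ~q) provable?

This is a constructively valid De Morgan direction (negated disjunction to conjunction of negations), which is intuitionistically derivable.
From ~(p \/ q): if p held then p \/ q would, contradiction — so ~p; similarly ~q.

Yes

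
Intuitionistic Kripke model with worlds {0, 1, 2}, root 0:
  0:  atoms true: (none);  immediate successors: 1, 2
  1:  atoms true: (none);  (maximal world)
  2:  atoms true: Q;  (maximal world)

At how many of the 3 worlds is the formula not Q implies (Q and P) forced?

0: does not force it — 0 does not force not Q implies (Q and P): at the accessible world 1, 1 forces not Q but 1 does not force Q and P.
1: does not force it — 1 does not force not Q implies (Q and P): already at 1 itself, 1 forces not Q but 1 does not force Q and P.
2: forces it.
Worlds forcing the formula: {2}.

1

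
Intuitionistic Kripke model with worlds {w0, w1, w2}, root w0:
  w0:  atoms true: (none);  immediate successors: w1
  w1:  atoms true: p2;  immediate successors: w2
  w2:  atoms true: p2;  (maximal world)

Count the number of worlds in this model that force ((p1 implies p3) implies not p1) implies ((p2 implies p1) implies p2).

3

w0: forces it.
w1: forces it.
w2: forces it.
Worlds forcing the formula: {w0, w1, w2}.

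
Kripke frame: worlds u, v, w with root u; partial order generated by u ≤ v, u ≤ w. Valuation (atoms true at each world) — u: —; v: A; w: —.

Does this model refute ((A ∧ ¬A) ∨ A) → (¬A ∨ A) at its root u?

u ⊩ ((A ∧ ¬A) ∨ A) → (¬A ∨ A): every world accessible from u that forces (A ∧ ¬A) ∨ A (namely v) also forces ¬A ∨ A.
So the root u forces ((A ∧ ¬A) ∨ A) → (¬A ∨ A); the model is not a countermodel.

No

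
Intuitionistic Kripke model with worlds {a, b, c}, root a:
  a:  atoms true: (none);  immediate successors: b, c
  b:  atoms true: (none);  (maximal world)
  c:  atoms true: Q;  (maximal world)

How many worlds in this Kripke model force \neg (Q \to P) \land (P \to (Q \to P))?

1

a: does not force it — a \nVdash \neg (Q \to P) \land (P \to (Q \to P)) since a fails \neg (Q \to P).
b: does not force it — b \nVdash \neg (Q \to P) \land (P \to (Q \to P)) since b fails \neg (Q \to P).
c: forces it.
Worlds forcing the formula: {c}.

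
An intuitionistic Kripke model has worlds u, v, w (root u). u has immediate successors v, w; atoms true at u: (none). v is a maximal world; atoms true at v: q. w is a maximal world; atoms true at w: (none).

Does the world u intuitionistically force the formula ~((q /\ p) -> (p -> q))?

u ||-/- ~((q /\ p) -> (p -> q)) since u is accessible from u and u ||- (q /\ p) -> (p -> q).
u ||- (q /\ p) -> (p -> q) vacuously: no world accessible from u forces the antecedent q /\ p.

No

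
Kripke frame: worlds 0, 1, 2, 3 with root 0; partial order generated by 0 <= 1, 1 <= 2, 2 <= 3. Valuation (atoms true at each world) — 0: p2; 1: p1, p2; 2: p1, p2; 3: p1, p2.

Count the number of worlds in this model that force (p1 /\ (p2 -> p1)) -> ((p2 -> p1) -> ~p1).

0

0: does not force it — 0 ||-/- (p1 /\ (p2 -> p1)) -> ((p2 -> p1) -> ~p1): at the accessible world 1, 1 ||- p1 /\ (p2 -> p1) but 1 ||-/- (p2 -> p1) -> ~p1.
1: does not force it.
2: does not force it.
3: does not force it.
Worlds forcing the formula: { }.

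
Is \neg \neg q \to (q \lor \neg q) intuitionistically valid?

No

This is a variant of double-negation elimination (deriving excluded middle from double negation), which is not intuitionistically valid.
A Kripke countermodel: worlds s0, s1; order generated by s0 \le s1; atoms true at each world — s0:{}; s1:{q}.
s0 \nVdash \neg \neg q \to (q \lor \neg q): already at s0 itself, s0 \Vdash \neg \neg q but s0 \nVdash q \lor \neg q.
s0 \nVdash q \lor \neg q: neither disjunct is forced at s0.
s0 lacks atom q, so s0 \nVdash q.
So the root s0 does not force the formula.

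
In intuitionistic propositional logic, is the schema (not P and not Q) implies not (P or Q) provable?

Yes

This is a constructively valid De Morgan direction (conjunction of negations to negated disjunction), which is intuitionistically derivable.
If both not P and not Q hold at a world, no accessible world forces P or forces Q, so none forces P or Q.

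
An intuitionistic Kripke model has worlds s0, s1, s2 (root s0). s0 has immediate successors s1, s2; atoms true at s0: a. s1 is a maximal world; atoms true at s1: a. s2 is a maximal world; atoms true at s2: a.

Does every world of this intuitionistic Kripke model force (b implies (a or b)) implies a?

s0 forces (b implies (a or b)) implies a: every world accessible from s0 that forces b implies (a or b) (namely s0, s1, s2) also forces a.
Since the root s0 forces (b implies (a or b)) implies a and forcing is persistent (monotone upward), every world forces it.

Yes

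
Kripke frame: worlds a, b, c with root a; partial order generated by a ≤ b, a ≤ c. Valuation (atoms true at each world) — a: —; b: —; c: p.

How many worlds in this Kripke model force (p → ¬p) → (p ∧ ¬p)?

a: does not force it — a ⊮ (p → ¬p) → (p ∧ ¬p): at the accessible world b, b ⊩ p → ¬p but b ⊮ p ∧ ¬p.
b: does not force it — b ⊮ (p → ¬p) → (p ∧ ¬p): already at b itself, b ⊩ p → ¬p but b ⊮ p ∧ ¬p.
c: forces it.
Worlds forcing the formula: {c}.

1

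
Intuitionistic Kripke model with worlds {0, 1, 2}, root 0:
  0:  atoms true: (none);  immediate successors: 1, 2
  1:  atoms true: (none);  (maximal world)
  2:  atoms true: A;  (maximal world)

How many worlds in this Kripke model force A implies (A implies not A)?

0: does not force it — 0 does not force A implies (A implies not A): at the accessible world 2, 2 forces A but 2 does not force A implies not A.
1: forces it.
2: does not force it.
Worlds forcing the formula: {1}.

1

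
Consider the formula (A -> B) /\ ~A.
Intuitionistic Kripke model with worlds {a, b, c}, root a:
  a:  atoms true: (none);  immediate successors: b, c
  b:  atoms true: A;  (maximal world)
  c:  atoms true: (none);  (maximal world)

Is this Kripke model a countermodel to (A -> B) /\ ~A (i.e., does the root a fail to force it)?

a ||-/- (A -> B) /\ ~A since a fails A -> B.
So the root a does not force (A -> B) /\ ~A; the model is a countermodel.

Yes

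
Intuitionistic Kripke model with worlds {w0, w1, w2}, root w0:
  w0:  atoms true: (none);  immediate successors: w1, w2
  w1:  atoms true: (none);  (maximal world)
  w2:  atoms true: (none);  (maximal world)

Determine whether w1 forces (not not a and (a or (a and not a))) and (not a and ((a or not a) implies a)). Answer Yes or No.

w1 does not force (not not a and (a or (a and not a))) and (not a and ((a or not a) implies a)) since w1 fails not not a and (a or (a and not a)).

No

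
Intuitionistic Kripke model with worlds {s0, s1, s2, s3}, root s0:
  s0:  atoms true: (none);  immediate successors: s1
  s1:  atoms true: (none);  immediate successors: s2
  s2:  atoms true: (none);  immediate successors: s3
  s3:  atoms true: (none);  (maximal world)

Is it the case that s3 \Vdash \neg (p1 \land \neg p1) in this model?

Yes

s3 \Vdash \neg (p1 \land \neg p1): no world accessible from s3 forces p1 \land \neg p1.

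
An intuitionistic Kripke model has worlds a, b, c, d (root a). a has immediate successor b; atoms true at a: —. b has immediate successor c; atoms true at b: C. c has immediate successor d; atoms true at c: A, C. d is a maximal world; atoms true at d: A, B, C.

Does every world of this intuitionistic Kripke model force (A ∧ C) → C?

Yes

a ⊩ (A ∧ C) → C: every world accessible from a that forces A ∧ C (namely c, d) also forces C.
Since the root a forces (A ∧ C) → C and forcing is persistent (monotone upward), every world forces it.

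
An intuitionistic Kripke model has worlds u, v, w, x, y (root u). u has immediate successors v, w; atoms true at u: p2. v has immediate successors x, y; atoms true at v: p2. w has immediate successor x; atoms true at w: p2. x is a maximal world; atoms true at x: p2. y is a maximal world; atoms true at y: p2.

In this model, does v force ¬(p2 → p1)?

v ⊩ ¬(p2 → p1): no world accessible from v forces p2 → p1.

Yes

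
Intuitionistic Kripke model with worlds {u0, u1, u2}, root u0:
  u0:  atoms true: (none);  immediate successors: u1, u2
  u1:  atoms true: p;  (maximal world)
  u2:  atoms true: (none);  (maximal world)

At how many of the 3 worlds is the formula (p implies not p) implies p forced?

u0: does not force it — u0 does not force (p implies not p) implies p: at the accessible world u2, u2 forces p implies not p but u2 does not force p.
u1: forces it.
u2: does not force it — u2 does not force (p implies not p) implies p: already at u2 itself, u2 forces p implies not p but u2 does not force p.
Worlds forcing the formula: {u1}.

1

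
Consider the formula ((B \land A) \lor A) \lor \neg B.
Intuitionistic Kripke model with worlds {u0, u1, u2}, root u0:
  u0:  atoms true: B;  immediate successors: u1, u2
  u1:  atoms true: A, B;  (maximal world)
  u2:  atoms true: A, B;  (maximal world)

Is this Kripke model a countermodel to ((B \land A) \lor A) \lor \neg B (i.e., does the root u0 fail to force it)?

Yes

u0 \nVdash ((B \land A) \lor A) \lor \neg B: neither disjunct is forced at u0.
u0 \nVdash (B \land A) \lor A: neither disjunct is forced at u0.
u0 \nVdash B \land A since u0 fails A.
So the root u0 does not force ((B \land A) \lor A) \lor \neg B; the model is a countermodel.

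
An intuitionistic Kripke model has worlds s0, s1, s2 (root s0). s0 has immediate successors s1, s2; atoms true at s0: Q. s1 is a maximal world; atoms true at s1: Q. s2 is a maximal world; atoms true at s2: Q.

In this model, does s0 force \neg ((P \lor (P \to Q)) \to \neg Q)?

s0 \Vdash \neg ((P \lor (P \to Q)) \to \neg Q): no world accessible from s0 forces (P \lor (P \to Q)) \to \neg Q.

Yes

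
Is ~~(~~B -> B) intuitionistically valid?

This is the double negation of double-negation elimination, which is intuitionistically derivable.
By Glivenko's theorem the double negation of any classical propositional tautology is intuitionistically provable; ~~B -> B is classically a tautology.

Yes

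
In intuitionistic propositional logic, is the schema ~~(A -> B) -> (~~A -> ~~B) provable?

This is the distribution of double negation over implication, which is intuitionistically derivable.
Assume ~~(A -> B) and ~~A; suppose ~B. Then A -> B would give ~A (by contraposition), contradicting ~~A; so ~(A -> B), contradicting ~~(A -> B). Hence ~~B.

Yes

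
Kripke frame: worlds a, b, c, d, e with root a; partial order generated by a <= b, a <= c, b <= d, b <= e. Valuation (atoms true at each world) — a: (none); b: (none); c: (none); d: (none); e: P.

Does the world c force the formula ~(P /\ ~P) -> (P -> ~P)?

Yes

c ||- ~(P /\ ~P) -> (P -> ~P): every world accessible from c that forces ~(P /\ ~P) (namely c) also forces P -> ~P.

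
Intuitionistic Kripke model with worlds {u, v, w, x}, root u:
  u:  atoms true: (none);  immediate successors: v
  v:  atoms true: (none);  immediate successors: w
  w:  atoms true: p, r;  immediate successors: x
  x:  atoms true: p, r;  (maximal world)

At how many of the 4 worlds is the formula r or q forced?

2

u: does not force it — u does not force r or q: neither disjunct is forced at u.
v: does not force it — v does not force r or q: neither disjunct is forced at v.
w: forces it.
x: forces it.
Worlds forcing the formula: {w, x}.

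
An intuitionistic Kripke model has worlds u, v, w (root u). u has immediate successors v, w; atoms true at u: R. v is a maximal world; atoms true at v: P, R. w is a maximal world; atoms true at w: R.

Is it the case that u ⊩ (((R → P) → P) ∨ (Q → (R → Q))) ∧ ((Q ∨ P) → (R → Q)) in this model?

No

u ⊮ (((R → P) → P) ∨ (Q → (R → Q))) ∧ ((Q ∨ P) → (R → Q)) since u fails (Q ∨ P) → (R → Q).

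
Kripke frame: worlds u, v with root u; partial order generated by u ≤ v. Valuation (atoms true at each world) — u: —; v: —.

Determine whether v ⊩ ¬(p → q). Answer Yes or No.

v ⊮ ¬(p → q) since v is accessible from v and v ⊩ p → q.
v ⊩ p → q vacuously: no world accessible from v forces the antecedent p.

No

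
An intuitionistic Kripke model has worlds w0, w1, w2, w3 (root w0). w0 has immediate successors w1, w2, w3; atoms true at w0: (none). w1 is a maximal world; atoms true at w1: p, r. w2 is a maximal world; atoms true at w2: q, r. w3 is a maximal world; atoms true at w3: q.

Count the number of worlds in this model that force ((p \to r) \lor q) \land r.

w0: does not force it — w0 \nVdash ((p \to r) \lor q) \land r since w0 fails r.
w1: forces it.
w2: forces it.
w3: does not force it.
Worlds forcing the formula: {w1, w2}.

2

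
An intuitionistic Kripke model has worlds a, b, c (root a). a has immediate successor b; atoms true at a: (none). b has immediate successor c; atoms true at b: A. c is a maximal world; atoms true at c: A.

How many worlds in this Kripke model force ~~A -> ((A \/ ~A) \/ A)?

2

a: does not force it — a ||-/- ~~A -> ((A \/ ~A) \/ A): already at a itself, a ||- ~~A but a ||-/- (A \/ ~A) \/ A.
b: forces it.
c: forces it.
Worlds forcing the formula: {b, c}.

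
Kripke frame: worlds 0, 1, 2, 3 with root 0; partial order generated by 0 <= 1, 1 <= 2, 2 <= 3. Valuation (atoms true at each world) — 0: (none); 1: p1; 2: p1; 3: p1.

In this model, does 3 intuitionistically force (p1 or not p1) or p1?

Yes

3 forces (p1 or not p1) or p1 via the disjunct p1 or not p1.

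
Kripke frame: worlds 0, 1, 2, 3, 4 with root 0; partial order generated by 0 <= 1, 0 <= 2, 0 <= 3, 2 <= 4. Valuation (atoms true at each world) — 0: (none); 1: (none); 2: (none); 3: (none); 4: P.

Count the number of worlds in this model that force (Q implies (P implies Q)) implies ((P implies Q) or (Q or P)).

3

0: does not force it — 0 does not force (Q implies (P implies Q)) implies ((P implies Q) or (Q or P)): already at 0 itself, 0 forces Q implies (P implies Q) but 0 does not force (P implies Q) or (Q or P).
1: forces it.
2: does not force it — 2 does not force (Q implies (P implies Q)) implies ((P implies Q) or (Q or P)): already at 2 itself, 2 forces Q implies (P implies Q) but 2 does not force (P implies Q) or (Q or P).
3: forces it.
4: forces it.
Worlds forcing the formula: {1, 3, 4}.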